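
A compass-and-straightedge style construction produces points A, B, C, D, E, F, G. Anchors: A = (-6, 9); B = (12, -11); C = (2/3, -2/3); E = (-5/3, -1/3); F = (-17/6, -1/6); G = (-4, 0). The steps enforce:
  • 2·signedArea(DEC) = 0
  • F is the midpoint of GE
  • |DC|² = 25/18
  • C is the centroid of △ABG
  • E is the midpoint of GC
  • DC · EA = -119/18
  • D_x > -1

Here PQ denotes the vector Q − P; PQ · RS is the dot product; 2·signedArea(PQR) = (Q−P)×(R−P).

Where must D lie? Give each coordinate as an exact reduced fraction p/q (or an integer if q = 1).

1. D_x = -1/2  [2·signedArea(DEC) = 0 ∩ DC · EA = -119/18]
2. D_y = -1/2  [2·signedArea(DEC) = 0 ∩ DC · EA = -119/18]
   → D = (-1/2, -1/2)

D = (-1/2, -1/2)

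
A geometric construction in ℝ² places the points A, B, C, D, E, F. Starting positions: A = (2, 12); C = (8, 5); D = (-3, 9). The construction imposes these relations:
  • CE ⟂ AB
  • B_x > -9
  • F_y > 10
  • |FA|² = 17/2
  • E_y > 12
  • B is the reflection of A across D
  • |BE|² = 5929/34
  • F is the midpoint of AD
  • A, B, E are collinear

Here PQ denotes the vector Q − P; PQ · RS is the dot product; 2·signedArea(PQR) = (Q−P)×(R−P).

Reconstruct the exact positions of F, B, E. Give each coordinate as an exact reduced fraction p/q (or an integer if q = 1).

1. F_x = -1/2  [F is the midpoint of AD]
2. F_y = 21/2  [F is the midpoint of AD]
   → F = (-1/2, 21/2)
3. B_x = -8  [B is the reflection of A across D]
4. B_y = 6  [B is the reflection of A across D]
   → B = (-8, 6)
5. E_x = 113/34  [A, B, E are collinear ∩ CE ⟂ AB]
6. E_y = 435/34  [A, B, E are collinear ∩ CE ⟂ AB]
   → E = (113/34, 435/34)

B = (-8, 6)
E = (113/34, 435/34)
F = (-1/2, 21/2)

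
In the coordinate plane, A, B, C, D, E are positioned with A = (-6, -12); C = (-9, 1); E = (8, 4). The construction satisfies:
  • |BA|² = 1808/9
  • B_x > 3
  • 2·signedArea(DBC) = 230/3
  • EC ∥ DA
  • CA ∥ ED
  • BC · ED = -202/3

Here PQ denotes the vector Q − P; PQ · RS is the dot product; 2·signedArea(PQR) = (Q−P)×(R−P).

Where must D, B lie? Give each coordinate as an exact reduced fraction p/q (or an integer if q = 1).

1. D_x = 11  [EC ∥ DA ∩ CA ∥ ED]
2. D_y = -9  [EC ∥ DA ∩ CA ∥ ED]
   → D = (11, -9)
3. B_x = 10/3  [BC · ED = -202/3 ∩ 2·signedArea(DBC) = 230/3]
4. B_y = -4/3  [BC · ED = -202/3 ∩ 2·signedArea(DBC) = 230/3]
   → B = (10/3, -4/3)

B = (10/3, -4/3)
D = (11, -9)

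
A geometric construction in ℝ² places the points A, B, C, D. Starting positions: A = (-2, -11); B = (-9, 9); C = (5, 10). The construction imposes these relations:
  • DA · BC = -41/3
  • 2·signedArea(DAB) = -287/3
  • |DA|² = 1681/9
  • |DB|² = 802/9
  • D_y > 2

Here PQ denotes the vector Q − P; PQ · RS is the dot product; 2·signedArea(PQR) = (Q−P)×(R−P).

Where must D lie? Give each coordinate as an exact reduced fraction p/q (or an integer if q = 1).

D = (-2, 8/3)

1. D_x = -2  [2·signedArea(DAB) = -287/3 ∩ DA · BC = -41/3]
2. D_y = 8/3  [2·signedArea(DAB) = -287/3 ∩ DA · BC = -41/3]
   → D = (-2, 8/3)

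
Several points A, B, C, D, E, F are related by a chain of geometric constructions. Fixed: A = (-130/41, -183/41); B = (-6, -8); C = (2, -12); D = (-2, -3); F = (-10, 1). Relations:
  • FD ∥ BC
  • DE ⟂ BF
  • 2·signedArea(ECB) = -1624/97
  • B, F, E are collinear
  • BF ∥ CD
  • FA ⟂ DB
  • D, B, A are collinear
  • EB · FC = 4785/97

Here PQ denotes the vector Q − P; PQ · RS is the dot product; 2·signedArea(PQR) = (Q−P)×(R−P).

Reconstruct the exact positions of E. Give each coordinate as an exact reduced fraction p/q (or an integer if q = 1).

1. E_x = -698/97  [B, F, E are collinear ∩ DE ⟂ BF]
2. E_y = -515/97  [B, F, E are collinear ∩ DE ⟂ BF]
   → E = (-698/97, -515/97)

E = (-698/97, -515/97)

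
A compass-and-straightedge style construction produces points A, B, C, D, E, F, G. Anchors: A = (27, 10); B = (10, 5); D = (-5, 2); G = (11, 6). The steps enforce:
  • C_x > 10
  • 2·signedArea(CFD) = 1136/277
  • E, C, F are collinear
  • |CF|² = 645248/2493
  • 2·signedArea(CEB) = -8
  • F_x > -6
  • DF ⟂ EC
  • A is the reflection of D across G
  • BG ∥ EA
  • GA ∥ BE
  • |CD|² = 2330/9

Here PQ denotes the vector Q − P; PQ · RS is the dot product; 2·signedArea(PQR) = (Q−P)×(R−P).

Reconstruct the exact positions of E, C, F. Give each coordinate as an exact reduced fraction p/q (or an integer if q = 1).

1. E_x = 26  [BG ∥ EA ∩ GA ∥ BE]
2. E_y = 9  [BG ∥ EA ∩ GA ∥ BE]
   → E = (26, 9)
3. C_x = 32/3  [line 4·x + -16·y + 48 = 0 ∩ |CD|² = 2330/9]
4. C_y = 17/3  [line 4·x + -16·y + 48 = 0 ∩ |CD|² = 2330/9]
   → C = (32/3, 17/3)
5. F_x = -1400/277  [E, C, F are collinear ∩ DF ⟂ EC]
6. F_y = 623/277  [E, C, F are collinear ∩ DF ⟂ EC]
   → F = (-1400/277, 623/277)

C = (32/3, 17/3)
E = (26, 9)
F = (-1400/277, 623/277)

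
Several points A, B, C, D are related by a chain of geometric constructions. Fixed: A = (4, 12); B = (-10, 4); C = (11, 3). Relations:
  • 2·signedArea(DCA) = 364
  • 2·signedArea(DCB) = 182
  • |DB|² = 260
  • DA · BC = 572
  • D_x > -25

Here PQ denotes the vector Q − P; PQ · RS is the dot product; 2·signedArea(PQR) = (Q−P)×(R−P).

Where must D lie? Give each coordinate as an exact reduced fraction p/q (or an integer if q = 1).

D = (-24, -4)

1. D_x = -24  [2·signedArea(DCB) = 182 ∩ 2·signedArea(DCA) = 364]
2. D_y = -4  [2·signedArea(DCB) = 182 ∩ 2·signedArea(DCA) = 364]
   → D = (-24, -4)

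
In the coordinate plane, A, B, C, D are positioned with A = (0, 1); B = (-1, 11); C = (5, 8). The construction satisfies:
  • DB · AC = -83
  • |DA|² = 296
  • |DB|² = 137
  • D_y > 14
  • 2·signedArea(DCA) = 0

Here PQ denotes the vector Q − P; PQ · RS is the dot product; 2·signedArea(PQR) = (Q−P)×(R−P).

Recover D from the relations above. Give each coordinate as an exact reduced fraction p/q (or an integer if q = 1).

D = (10, 15)

1. D_x = 10  [2·signedArea(DCA) = 0 ∩ DB · AC = -83]
2. D_y = 15  [2·signedArea(DCA) = 0 ∩ DB · AC = -83]
   → D = (10, 15)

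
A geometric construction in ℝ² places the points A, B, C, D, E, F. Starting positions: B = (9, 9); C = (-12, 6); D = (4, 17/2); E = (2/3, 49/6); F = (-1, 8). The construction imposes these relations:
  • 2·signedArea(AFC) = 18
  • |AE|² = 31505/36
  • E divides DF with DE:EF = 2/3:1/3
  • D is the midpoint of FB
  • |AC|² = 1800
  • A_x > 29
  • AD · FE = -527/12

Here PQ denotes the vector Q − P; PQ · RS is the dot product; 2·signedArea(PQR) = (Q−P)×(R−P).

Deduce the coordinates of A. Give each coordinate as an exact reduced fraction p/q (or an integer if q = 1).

A = (30, 12)

1. A_x = 30  [2·signedArea(AFC) = 18 ∩ AD · FE = -527/12]
2. A_y = 12  [2·signedArea(AFC) = 18 ∩ AD · FE = -527/12]
   → A = (30, 12)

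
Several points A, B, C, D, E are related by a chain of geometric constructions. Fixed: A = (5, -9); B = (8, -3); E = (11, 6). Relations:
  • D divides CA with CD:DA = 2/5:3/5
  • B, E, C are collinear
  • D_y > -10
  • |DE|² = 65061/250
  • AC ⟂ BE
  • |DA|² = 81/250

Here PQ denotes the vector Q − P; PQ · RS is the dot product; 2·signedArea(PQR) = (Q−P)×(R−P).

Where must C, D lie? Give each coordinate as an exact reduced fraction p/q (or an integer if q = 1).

1. C_x = 59/10  [B, E, C are collinear ∩ AC ⟂ BE]
2. C_y = -93/10  [B, E, C are collinear ∩ AC ⟂ BE]
   → C = (59/10, -93/10)
3. D_x = 277/50  [D divides CA with CD:DA = 2/5:3/5]
4. D_y = -459/50  [D divides CA with CD:DA = 2/5:3/5]
   → D = (277/50, -459/50)

C = (59/10, -93/10)
D = (277/50, -459/50)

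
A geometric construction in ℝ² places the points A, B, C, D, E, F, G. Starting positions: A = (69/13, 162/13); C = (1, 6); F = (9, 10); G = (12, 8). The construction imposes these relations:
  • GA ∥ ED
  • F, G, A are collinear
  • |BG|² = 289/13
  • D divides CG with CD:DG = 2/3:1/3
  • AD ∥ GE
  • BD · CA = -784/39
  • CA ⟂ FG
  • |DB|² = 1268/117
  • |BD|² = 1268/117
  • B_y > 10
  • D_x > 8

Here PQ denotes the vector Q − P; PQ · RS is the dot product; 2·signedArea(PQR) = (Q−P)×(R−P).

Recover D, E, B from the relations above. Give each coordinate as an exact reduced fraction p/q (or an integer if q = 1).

B = (105/13, 138/13)
D = (25/3, 22/3)
E = (586/39, 112/39)

1. D_x = 25/3  [D divides CG with CD:DG = 2/3:1/3]
2. D_y = 22/3  [D divides CG with CD:DG = 2/3:1/3]
   → D = (25/3, 22/3)
3. E_x = 586/39  [GA ∥ ED ∩ AD ∥ GE]
4. E_y = 112/39  [GA ∥ ED ∩ AD ∥ GE]
   → E = (586/39, 112/39)
5. B_x = 105/13  [line -56/13·x + -84/13·y + 1344/13 = 0 ∩ |BD|² = 1268/117]
6. B_y = 138/13  [line -56/13·x + -84/13·y + 1344/13 = 0 ∩ |BD|² = 1268/117]
   → B = (105/13, 138/13)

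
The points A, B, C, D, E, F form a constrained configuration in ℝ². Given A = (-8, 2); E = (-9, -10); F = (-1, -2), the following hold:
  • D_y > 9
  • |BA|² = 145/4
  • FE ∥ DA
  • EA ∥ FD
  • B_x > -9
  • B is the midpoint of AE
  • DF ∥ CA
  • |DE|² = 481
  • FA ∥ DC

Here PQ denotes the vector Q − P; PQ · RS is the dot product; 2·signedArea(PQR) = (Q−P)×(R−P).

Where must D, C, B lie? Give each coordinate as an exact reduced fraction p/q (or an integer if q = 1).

B = (-17/2, -4)
C = (-7, 14)
D = (0, 10)

1. D_x = 0  [FE ∥ DA ∩ EA ∥ FD]
2. D_y = 10  [FE ∥ DA ∩ EA ∥ FD]
   → D = (0, 10)
3. C_x = -7  [DF ∥ CA ∩ FA ∥ DC]
4. C_y = 14  [DF ∥ CA ∩ FA ∥ DC]
   → C = (-7, 14)
5. B_x = -17/2  [B is the midpoint of AE]
6. B_y = -4  [B is the midpoint of AE]
   → B = (-17/2, -4)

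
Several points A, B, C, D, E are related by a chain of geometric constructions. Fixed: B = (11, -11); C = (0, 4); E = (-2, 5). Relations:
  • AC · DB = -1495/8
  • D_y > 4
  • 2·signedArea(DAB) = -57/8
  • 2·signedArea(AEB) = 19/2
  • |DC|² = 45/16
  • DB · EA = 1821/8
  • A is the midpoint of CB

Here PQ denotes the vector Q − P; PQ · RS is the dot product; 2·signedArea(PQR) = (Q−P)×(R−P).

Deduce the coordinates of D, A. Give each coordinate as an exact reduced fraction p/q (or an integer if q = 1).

A = (11/2, -7/2)
D = (-3/2, 19/4)

1. A_x = 11/2  [A is the midpoint of CB]
2. A_y = -7/2  [A is the midpoint of CB]
   → A = (11/2, -7/2)
3. D_x = -3/2  [DB · EA = 1821/8 ∩ 2·signedArea(DAB) = -57/8]
4. D_y = 19/4  [DB · EA = 1821/8 ∩ 2·signedArea(DAB) = -57/8]
   → D = (-3/2, 19/4)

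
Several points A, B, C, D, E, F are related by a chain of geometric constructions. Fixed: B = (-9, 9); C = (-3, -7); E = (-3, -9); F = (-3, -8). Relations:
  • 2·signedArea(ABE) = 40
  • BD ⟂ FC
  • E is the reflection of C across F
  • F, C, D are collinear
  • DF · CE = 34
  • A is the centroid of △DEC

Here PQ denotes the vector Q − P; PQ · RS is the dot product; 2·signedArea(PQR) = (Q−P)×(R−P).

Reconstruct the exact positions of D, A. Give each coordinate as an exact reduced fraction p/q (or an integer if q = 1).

1. D_x = -3  [F, C, D are collinear ∩ BD ⟂ FC]
2. D_y = 9  [F, C, D are collinear ∩ BD ⟂ FC]
   → D = (-3, 9)
3. A_x = -3  [A is the centroid of △DEC]
4. A_y = -7/3  [A is the centroid of △DEC]
   → A = (-3, -7/3)

A = (-3, -7/3)
D = (-3, 9)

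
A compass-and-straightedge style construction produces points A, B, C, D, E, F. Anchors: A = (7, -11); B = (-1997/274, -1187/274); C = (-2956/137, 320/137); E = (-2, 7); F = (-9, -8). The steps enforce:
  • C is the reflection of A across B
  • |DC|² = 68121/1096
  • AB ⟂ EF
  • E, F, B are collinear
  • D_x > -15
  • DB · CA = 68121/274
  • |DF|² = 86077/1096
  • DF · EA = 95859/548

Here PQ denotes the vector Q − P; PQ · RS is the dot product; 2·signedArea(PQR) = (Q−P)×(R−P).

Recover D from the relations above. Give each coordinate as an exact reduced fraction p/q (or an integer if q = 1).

1. D_x = -7909/548  [DB · CA = 68121/274 ∩ DF · EA = 95859/548]
2. D_y = -547/548  [DB · CA = 68121/274 ∩ DF · EA = 95859/548]
   → D = (-7909/548, -547/548)

D = (-7909/548, -547/548)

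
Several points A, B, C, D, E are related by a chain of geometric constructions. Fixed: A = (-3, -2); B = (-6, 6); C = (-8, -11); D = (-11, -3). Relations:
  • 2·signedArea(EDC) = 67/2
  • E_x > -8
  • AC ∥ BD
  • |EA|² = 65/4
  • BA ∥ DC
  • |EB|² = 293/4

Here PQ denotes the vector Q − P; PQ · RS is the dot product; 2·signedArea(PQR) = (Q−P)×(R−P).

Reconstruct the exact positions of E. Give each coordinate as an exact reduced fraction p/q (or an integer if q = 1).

1. E_x = -7  [line 8·x + 3·y + 127/2 = 0 ∩ |EB|² = 293/4]
2. E_y = -5/2  [line 8·x + 3·y + 127/2 = 0 ∩ |EB|² = 293/4]
   → E = (-7, -5/2)

E = (-7, -5/2)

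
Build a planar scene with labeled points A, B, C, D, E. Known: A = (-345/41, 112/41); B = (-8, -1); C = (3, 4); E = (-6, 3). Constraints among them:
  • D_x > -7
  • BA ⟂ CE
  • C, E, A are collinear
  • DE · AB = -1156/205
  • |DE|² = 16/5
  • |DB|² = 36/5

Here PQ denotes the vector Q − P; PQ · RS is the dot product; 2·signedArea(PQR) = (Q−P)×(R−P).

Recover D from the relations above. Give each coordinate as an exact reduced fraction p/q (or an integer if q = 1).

D = (-34/5, 7/5)

1. D_x = -34/5  [line -17/41·x + 153/41·y + -1649/205 = 0 ∩ |DB|² = 36/5]
2. D_y = 7/5  [line -17/41·x + 153/41·y + -1649/205 = 0 ∩ |DB|² = 36/5]
   → D = (-34/5, 7/5)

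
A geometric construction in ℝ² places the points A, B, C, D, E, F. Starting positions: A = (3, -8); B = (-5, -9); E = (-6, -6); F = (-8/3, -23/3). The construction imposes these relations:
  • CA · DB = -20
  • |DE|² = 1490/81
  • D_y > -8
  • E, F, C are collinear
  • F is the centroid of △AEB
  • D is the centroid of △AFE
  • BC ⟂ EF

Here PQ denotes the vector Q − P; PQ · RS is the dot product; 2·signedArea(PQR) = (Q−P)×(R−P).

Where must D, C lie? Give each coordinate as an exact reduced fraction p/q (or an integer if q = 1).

C = (-4, -7)
D = (-17/9, -65/9)

1. D_x = -17/9  [D is the centroid of △AFE]
2. D_y = -65/9  [D is the centroid of △AFE]
   → D = (-17/9, -65/9)
3. C_x = -4  [E, F, C are collinear ∩ BC ⟂ EF]
4. C_y = -7  [E, F, C are collinear ∩ BC ⟂ EF]
   → C = (-4, -7)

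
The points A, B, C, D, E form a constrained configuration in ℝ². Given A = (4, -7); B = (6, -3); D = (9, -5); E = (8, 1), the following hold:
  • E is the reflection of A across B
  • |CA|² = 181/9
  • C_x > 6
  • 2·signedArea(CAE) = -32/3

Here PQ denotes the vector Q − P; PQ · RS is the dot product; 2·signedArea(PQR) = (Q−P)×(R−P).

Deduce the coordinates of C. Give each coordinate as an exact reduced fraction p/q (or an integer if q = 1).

1. C_x = 7  [line -8·x + 4·y + 212/3 = 0 ∩ |CA|² = 181/9]
2. C_y = -11/3  [line -8·x + 4·y + 212/3 = 0 ∩ |CA|² = 181/9]
   → C = (7, -11/3)

C = (7, -11/3)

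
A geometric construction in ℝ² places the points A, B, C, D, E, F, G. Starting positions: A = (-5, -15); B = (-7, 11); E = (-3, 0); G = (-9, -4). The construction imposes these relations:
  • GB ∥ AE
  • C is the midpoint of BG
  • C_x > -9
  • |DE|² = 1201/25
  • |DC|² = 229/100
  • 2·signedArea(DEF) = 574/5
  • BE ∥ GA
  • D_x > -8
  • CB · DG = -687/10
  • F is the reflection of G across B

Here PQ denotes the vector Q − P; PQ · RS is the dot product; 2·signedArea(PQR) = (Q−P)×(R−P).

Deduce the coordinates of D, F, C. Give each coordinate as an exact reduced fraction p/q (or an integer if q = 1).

C = (-8, 7/2)
D = (-39/5, 5)
F = (-5, 26)

1. F_x = -5  [F is the reflection of G across B]
2. F_y = 26  [F is the reflection of G across B]
   → F = (-5, 26)
3. C_x = -8  [C is the midpoint of BG]
4. C_y = 7/2  [C is the midpoint of BG]
   → C = (-8, 7/2)
5. D_x = -39/5  [2·signedArea(DEF) = 574/5 ∩ CB · DG = -687/10]
6. D_y = 5  [2·signedArea(DEF) = 574/5 ∩ CB · DG = -687/10]
   → D = (-39/5, 5)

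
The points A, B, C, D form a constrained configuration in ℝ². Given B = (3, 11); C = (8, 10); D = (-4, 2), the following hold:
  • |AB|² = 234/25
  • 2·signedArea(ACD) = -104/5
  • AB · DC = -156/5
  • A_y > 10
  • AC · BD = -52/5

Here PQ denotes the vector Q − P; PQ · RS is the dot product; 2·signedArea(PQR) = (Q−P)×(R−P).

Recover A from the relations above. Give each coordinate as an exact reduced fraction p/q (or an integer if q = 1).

A = (6, 52/5)

1. A_x = 6  [AC · BD = -52/5 ∩ AB · DC = -156/5]
2. A_y = 52/5  [AC · BD = -52/5 ∩ AB · DC = -156/5]
   → A = (6, 52/5)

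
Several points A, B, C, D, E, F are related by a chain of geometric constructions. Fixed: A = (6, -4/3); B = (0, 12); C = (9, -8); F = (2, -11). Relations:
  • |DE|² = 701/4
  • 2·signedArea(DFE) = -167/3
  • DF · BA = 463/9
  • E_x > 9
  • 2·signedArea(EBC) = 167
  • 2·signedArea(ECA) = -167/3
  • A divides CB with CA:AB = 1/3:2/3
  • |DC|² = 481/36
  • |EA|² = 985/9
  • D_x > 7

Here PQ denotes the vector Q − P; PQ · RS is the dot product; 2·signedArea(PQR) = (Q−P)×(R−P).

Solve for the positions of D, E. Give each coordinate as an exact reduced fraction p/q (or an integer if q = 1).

D = (15/2, -14/3)
E = (10, 25/3)

1. D_x = 15/2  [line -6·x + 40/3·y + 965/9 = 0 ∩ |DC|² = 481/36]
2. D_y = -14/3  [line -6·x + 40/3·y + 965/9 = 0 ∩ |DC|² = 481/36]
   → D = (15/2, -14/3)
3. E_x = 10  [2·signedArea(ECA) = -167/3 ∩ 2·signedArea(DFE) = -167/3]
4. E_y = 25/3  [2·signedArea(ECA) = -167/3 ∩ 2·signedArea(DFE) = -167/3]
   → E = (10, 25/3)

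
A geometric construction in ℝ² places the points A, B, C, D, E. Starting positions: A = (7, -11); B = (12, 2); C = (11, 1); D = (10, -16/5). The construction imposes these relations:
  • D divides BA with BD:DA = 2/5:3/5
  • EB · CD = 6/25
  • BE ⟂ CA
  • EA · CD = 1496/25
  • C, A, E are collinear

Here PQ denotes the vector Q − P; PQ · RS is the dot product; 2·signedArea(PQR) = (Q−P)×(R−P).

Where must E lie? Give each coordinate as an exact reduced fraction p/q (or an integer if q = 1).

E = (57/5, 11/5)

1. E_x = 57/5  [C, A, E are collinear ∩ BE ⟂ CA]
2. E_y = 11/5  [C, A, E are collinear ∩ BE ⟂ CA]
   → E = (57/5, 11/5)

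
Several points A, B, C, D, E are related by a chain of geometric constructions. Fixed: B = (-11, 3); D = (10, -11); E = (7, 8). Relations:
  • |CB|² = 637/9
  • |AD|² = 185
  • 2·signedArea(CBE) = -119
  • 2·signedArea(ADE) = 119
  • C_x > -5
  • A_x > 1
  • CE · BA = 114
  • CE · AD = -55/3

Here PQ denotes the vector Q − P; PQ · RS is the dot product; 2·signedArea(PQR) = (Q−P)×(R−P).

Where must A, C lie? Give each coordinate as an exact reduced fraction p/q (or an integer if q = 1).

A = (2, 0)
C = (-4, -5/3)

1. C_x = -4  [line -5·x + 18·y + 10 = 0 ∩ |CB|² = 637/9]
2. C_y = -5/3  [line -5·x + 18·y + 10 = 0 ∩ |CB|² = 637/9]
   → C = (-4, -5/3)
3. A_x = 2  [2·signedArea(ADE) = 119 ∩ CE · AD = -55/3]
4. A_y = 0  [2·signedArea(ADE) = 119 ∩ CE · AD = -55/3]
   → A = (2, 0)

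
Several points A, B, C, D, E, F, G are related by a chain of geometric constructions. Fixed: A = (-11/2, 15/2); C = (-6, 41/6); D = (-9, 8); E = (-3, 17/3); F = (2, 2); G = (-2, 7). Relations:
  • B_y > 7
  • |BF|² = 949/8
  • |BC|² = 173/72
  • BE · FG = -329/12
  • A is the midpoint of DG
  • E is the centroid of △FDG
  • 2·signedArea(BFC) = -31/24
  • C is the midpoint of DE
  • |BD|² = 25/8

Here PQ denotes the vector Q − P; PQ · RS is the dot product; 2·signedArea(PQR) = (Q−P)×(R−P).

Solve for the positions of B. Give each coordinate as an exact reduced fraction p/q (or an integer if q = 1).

1. B_x = -29/4  [2·signedArea(BFC) = -31/24 ∩ BE · FG = -329/12]
2. B_y = 31/4  [2·signedArea(BFC) = -31/24 ∩ BE · FG = -329/12]
   → B = (-29/4, 31/4)

B = (-29/4, 31/4)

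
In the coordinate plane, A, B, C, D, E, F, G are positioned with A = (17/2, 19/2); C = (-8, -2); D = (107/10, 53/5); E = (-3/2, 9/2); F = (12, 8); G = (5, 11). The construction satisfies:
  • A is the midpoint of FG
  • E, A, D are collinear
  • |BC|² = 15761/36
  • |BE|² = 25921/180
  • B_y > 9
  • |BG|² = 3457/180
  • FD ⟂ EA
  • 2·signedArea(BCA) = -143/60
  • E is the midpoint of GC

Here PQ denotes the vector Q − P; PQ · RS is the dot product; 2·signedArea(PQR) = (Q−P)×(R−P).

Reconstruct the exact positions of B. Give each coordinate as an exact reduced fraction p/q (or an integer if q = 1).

1. B_x = 277/30  [line -23/2·x + 33/2·y + -3397/60 = 0 ∩ |BE|² = 25921/180]
2. B_y = 148/15  [line -23/2·x + 33/2·y + -3397/60 = 0 ∩ |BE|² = 25921/180]
   → B = (277/30, 148/15)

B = (277/30, 148/15)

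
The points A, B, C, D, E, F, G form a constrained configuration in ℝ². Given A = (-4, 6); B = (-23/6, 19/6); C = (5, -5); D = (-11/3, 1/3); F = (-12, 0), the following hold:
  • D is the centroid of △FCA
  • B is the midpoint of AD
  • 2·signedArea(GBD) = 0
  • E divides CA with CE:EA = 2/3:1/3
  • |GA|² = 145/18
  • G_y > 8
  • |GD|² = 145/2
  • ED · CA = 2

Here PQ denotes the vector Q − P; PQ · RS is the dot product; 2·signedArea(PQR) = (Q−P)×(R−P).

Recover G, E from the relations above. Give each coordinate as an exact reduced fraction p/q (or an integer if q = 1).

E = (-1, 7/3)
G = (-25/6, 53/6)

1. G_x = -25/6  [line 17/6·x + 1/6·y + 31/3 = 0 ∩ |GD|² = 145/2]
2. G_y = 53/6  [line 17/6·x + 1/6·y + 31/3 = 0 ∩ |GD|² = 145/2]
   → G = (-25/6, 53/6)
3. E_x = -1  [E divides CA with CE:EA = 2/3:1/3]
4. E_y = 7/3  [E divides CA with CE:EA = 2/3:1/3]
   → E = (-1, 7/3)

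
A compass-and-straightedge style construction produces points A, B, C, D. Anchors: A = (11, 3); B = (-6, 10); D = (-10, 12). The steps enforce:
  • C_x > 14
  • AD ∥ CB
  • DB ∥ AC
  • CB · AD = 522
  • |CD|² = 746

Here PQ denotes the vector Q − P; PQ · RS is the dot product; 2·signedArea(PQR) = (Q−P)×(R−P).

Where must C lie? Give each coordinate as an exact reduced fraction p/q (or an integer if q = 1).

C = (15, 1)

1. C_x = 15  [AD ∥ CB ∩ DB ∥ AC]
2. C_y = 1  [AD ∥ CB ∩ DB ∥ AC]
   → C = (15, 1)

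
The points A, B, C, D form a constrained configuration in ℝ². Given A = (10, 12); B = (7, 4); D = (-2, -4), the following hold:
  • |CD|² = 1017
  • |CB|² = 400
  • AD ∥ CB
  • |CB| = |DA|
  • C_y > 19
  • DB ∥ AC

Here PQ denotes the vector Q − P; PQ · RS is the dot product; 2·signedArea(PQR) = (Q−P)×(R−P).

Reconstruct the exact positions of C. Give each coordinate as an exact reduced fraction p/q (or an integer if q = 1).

1. C_x = 19  [AD ∥ CB ∩ DB ∥ AC]
2. C_y = 20  [AD ∥ CB ∩ DB ∥ AC]
   → C = (19, 20)

C = (19, 20)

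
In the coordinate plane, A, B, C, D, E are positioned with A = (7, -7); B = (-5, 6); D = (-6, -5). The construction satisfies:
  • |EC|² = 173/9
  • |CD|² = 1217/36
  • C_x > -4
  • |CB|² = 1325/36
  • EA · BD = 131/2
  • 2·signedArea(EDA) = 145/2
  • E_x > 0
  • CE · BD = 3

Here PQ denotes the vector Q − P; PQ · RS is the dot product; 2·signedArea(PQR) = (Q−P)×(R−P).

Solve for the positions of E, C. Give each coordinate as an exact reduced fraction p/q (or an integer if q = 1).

1. E_x = 1  [EA · BD = 131/2 ∩ 2·signedArea(EDA) = 145/2]
2. E_y = -1/2  [EA · BD = 131/2 ∩ 2·signedArea(EDA) = 145/2]
   → E = (1, -1/2)
3. C_x = -10/3  [line 1·x + 11·y + 3/2 = 0 ∩ |CB|² = 1325/36]
4. C_y = 1/6  [line 1·x + 11·y + 3/2 = 0 ∩ |CB|² = 1325/36]
   → C = (-10/3, 1/6)

C = (-10/3, 1/6)
E = (1, -1/2)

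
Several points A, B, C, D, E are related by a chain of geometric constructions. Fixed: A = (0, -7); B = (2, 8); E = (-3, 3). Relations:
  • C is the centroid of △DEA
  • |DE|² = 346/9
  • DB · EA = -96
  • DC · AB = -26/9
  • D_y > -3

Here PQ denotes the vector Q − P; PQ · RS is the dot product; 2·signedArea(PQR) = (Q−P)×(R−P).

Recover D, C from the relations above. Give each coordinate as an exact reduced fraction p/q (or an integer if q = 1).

C = (-7/9, -2)
D = (2/3, -2)

1. D_x = 2/3  [line -3·x + 10·y + 22 = 0 ∩ |DE|² = 346/9]
2. D_y = -2  [line -3·x + 10·y + 22 = 0 ∩ |DE|² = 346/9]
   → D = (2/3, -2)
3. C_x = -7/9  [C is the centroid of △DEA]
4. C_y = -2  [C is the centroid of △DEA]
   → C = (-7/9, -2)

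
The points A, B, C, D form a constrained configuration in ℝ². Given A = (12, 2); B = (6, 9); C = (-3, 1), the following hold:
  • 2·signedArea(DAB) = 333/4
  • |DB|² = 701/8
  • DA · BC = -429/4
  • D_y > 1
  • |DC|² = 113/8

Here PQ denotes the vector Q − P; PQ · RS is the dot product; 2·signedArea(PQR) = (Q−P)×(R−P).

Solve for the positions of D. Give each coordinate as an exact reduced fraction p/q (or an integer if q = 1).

1. D_x = 3/4  [2·signedArea(DAB) = 333/4 ∩ DA · BC = -429/4]
2. D_y = 5/4  [2·signedArea(DAB) = 333/4 ∩ DA · BC = -429/4]
   → D = (3/4, 5/4)

D = (3/4, 5/4)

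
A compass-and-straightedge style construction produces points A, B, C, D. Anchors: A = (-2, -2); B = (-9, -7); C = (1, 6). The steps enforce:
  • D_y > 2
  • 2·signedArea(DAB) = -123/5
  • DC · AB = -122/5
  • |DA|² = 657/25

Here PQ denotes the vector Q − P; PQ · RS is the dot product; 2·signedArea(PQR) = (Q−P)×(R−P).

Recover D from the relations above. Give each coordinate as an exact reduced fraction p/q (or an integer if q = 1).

1. D_x = -1/5  [2·signedArea(DAB) = -123/5 ∩ DC · AB = -122/5]
2. D_y = 14/5  [2·signedArea(DAB) = -123/5 ∩ DC · AB = -122/5]
   → D = (-1/5, 14/5)

D = (-1/5, 14/5)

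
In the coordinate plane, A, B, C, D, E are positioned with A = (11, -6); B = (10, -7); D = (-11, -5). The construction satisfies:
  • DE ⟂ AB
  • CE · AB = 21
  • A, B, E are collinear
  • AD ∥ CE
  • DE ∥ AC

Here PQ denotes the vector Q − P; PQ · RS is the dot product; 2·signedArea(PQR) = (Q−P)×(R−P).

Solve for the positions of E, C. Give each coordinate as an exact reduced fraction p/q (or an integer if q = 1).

C = (45/2, -35/2)
E = (1/2, -33/2)

1. E_x = 1/2  [A, B, E are collinear ∩ DE ⟂ AB]
2. E_y = -33/2  [A, B, E are collinear ∩ DE ⟂ AB]
   → E = (1/2, -33/2)
3. C_x = 45/2  [AD ∥ CE ∩ DE ∥ AC]
4. C_y = -35/2  [AD ∥ CE ∩ DE ∥ AC]
   → C = (45/2, -35/2)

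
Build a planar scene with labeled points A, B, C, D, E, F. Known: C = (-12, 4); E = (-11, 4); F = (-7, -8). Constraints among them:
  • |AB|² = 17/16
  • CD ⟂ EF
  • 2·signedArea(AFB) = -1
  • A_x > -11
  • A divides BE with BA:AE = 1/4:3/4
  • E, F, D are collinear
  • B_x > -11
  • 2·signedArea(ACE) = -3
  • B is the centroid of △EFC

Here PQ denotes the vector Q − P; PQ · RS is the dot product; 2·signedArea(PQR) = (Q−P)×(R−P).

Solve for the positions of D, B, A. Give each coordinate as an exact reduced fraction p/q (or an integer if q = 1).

1. D_x = -111/10  [E, F, D are collinear ∩ CD ⟂ EF]
2. D_y = 43/10  [E, F, D are collinear ∩ CD ⟂ EF]
   → D = (-111/10, 43/10)
3. B_x = -10  [B is the centroid of △EFC]
4. B_y = 0  [B is the centroid of △EFC]
   → B = (-10, 0)
5. A_x = -41/4  [A divides BE with BA:AE = 1/4:3/4]
6. A_y = 1  [A divides BE with BA:AE = 1/4:3/4]
   → A = (-41/4, 1)

A = (-41/4, 1)
B = (-10, 0)
D = (-111/10, 43/10)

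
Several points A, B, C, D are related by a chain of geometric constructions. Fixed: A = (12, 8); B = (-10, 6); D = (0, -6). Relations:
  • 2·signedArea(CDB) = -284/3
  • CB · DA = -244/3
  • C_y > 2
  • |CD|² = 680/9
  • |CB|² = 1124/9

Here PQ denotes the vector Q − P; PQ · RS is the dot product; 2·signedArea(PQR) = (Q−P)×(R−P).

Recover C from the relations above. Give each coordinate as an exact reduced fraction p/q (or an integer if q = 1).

1. C_x = 2/3  [CB · DA = -244/3 ∩ 2·signedArea(CDB) = -284/3]
2. C_y = 8/3  [CB · DA = -244/3 ∩ 2·signedArea(CDB) = -284/3]
   → C = (2/3, 8/3)

C = (2/3, 8/3)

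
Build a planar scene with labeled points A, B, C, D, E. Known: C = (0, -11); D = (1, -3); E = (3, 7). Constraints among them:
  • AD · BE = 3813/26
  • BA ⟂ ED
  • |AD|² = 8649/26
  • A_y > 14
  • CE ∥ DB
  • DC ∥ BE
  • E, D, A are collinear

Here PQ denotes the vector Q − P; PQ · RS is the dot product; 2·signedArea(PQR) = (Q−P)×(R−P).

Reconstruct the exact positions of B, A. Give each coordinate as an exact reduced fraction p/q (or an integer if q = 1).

A = (119/26, 387/26)
B = (4, 15)

1. B_x = 4  [DC ∥ BE ∩ CE ∥ DB]
2. B_y = 15  [DC ∥ BE ∩ CE ∥ DB]
   → B = (4, 15)
3. A_x = 119/26  [E, D, A are collinear ∩ BA ⟂ ED]
4. A_y = 387/26  [E, D, A are collinear ∩ BA ⟂ ED]
   → A = (119/26, 387/26)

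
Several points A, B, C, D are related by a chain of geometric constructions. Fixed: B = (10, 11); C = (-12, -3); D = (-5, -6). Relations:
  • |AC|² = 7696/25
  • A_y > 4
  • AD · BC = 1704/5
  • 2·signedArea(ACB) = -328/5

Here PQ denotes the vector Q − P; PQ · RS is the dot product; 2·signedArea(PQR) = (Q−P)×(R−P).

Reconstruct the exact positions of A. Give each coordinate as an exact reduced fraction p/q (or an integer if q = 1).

A = (4, 21/5)

1. A_x = 4  [AD · BC = 1704/5 ∩ 2·signedArea(ACB) = -328/5]
2. A_y = 21/5  [AD · BC = 1704/5 ∩ 2·signedArea(ACB) = -328/5]
   → A = (4, 21/5)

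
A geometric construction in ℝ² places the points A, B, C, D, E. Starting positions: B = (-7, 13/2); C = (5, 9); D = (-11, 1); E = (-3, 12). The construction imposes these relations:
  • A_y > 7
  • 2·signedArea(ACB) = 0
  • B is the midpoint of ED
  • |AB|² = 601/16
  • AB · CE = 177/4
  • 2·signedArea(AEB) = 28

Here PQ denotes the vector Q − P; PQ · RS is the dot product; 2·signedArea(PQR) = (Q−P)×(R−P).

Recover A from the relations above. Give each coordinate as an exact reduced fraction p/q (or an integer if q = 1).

1. A_x = -1  [2·signedArea(ACB) = 0 ∩ AB · CE = 177/4]
2. A_y = 31/4  [2·signedArea(ACB) = 0 ∩ AB · CE = 177/4]
   → A = (-1, 31/4)

A = (-1, 31/4)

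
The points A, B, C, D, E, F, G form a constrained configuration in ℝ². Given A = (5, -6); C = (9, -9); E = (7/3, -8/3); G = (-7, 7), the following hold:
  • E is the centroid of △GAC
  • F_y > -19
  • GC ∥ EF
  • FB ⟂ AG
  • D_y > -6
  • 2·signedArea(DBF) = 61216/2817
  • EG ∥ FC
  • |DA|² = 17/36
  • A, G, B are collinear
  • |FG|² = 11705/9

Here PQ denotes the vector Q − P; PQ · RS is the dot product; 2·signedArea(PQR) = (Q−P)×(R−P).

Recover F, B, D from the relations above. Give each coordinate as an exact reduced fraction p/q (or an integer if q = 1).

1. F_x = 55/3  [EG ∥ FC ∩ GC ∥ EF]
2. F_y = -56/3  [EG ∥ FC ∩ GC ∥ EF]
   → F = (55/3, -56/3)
3. B_x = 5461/313  [A, G, B are collinear ∩ FB ⟂ AG]
4. B_y = -18296/939  [A, G, B are collinear ∩ FB ⟂ AG]
   → B = (5461/313, -18296/939)
5. D_x = 17/3  [line -256/313·x + 832/939·y + 27616/2817 = 0 ∩ |DA|² = 17/36]
6. D_y = -35/6  [line -256/313·x + 832/939·y + 27616/2817 = 0 ∩ |DA|² = 17/36]
   → D = (17/3, -35/6)

B = (5461/313, -18296/939)
D = (17/3, -35/6)
F = (55/3, -56/3)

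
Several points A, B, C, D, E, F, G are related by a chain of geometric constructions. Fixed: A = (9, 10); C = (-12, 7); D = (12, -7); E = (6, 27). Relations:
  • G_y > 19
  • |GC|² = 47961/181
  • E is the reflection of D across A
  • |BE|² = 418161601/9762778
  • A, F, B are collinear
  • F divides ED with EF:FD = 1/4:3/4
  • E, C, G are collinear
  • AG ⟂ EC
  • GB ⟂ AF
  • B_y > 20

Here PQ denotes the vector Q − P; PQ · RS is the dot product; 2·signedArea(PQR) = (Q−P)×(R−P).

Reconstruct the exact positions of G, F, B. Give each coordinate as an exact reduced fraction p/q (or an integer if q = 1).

B = (384975/53938, 1108693/53938)
F = (15/2, 37/2)
G = (-201/181, 3457/181)

1. G_x = -201/181  [E, C, G are collinear ∩ AG ⟂ EC]
2. G_y = 3457/181  [E, C, G are collinear ∩ AG ⟂ EC]
   → G = (-201/181, 3457/181)
3. F_x = 15/2  [F divides ED with EF:FD = 1/4:3/4]
4. F_y = 37/2  [F divides ED with EF:FD = 1/4:3/4]
   → F = (15/2, 37/2)
5. B_x = 384975/53938  [A, F, B are collinear ∩ GB ⟂ AF]
6. B_y = 1108693/53938  [A, F, B are collinear ∩ GB ⟂ AF]
   → B = (384975/53938, 1108693/53938)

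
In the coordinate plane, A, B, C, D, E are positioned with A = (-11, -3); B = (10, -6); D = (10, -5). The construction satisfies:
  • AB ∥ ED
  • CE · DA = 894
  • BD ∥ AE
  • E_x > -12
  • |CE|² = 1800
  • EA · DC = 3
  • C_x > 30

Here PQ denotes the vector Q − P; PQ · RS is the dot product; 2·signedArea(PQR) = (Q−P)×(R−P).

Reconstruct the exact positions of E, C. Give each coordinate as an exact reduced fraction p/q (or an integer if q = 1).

1. E_x = -11  [AB ∥ ED ∩ BD ∥ AE]
2. E_y = -2  [AB ∥ ED ∩ BD ∥ AE]
   → E = (-11, -2)
3. C_x = 31  [CE · DA = 894 ∩ EA · DC = 3]
4. C_y = -8  [CE · DA = 894 ∩ EA · DC = 3]
   → C = (31, -8)

C = (31, -8)
E = (-11, -2)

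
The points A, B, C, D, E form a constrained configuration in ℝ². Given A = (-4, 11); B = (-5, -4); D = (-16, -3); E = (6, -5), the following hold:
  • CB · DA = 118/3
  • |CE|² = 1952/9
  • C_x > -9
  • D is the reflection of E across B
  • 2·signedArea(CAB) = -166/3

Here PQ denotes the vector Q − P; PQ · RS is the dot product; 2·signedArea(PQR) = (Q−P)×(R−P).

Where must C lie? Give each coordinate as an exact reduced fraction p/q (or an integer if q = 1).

1. C_x = -26/3  [2·signedArea(CAB) = -166/3 ∩ CB · DA = 118/3]
2. C_y = -11/3  [2·signedArea(CAB) = -166/3 ∩ CB · DA = 118/3]
   → C = (-26/3, -11/3)

C = (-26/3, -11/3)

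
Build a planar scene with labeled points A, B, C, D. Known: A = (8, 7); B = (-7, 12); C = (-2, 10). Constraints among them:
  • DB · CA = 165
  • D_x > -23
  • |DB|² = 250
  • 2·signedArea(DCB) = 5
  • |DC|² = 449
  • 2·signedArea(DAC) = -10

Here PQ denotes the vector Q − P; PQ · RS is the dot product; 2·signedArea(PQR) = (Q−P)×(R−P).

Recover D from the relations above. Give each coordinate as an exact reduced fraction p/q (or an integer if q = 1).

D = (-22, 17)

1. D_x = -22  [2·signedArea(DCB) = 5 ∩ DB · CA = 165]
2. D_y = 17  [2·signedArea(DCB) = 5 ∩ DB · CA = 165]
   → D = (-22, 17)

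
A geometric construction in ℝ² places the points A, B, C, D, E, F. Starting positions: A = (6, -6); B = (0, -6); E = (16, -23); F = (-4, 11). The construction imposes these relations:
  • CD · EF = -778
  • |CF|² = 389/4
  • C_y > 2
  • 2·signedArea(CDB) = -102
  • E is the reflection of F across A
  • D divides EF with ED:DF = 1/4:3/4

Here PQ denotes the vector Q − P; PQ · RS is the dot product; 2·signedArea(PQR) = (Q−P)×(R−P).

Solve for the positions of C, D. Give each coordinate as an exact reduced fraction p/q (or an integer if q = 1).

C = (1, 5/2)
D = (11, -29/2)

1. D_x = 11  [D divides EF with ED:DF = 1/4:3/4]
2. D_y = -29/2  [D divides EF with ED:DF = 1/4:3/4]
   → D = (11, -29/2)
3. C_x = 1  [2·signedArea(CDB) = -102 ∩ CD · EF = -778]
4. C_y = 5/2  [2·signedArea(CDB) = -102 ∩ CD · EF = -778]
   → C = (1, 5/2)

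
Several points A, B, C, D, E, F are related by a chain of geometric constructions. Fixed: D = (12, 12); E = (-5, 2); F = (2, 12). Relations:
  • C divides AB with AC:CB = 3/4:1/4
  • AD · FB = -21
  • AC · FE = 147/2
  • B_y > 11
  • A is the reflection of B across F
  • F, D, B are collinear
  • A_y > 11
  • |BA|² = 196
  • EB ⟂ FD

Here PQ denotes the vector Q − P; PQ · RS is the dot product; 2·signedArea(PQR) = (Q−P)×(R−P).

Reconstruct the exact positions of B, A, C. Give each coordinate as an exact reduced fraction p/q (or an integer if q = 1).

1. B_x = -5  [F, D, B are collinear ∩ EB ⟂ FD]
2. B_y = 12  [F, D, B are collinear ∩ EB ⟂ FD]
   → B = (-5, 12)
3. A_x = 9  [A is the reflection of B across F]
4. A_y = 12  [A is the reflection of B across F]
   → A = (9, 12)
5. C_x = -3/2  [C divides AB with AC:CB = 3/4:1/4]
6. C_y = 12  [C divides AB with AC:CB = 3/4:1/4]
   → C = (-3/2, 12)

A = (9, 12)
B = (-5, 12)
C = (-3/2, 12)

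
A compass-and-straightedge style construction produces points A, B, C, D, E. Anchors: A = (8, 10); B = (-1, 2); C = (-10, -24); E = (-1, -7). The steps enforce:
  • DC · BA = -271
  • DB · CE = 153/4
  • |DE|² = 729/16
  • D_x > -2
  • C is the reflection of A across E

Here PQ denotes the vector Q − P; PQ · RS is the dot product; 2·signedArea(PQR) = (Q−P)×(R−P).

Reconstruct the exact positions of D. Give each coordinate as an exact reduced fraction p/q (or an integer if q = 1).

D = (-1, -1/4)

1. D_x = -1  [DC · BA = -271 ∩ DB · CE = 153/4]
2. D_y = -1/4  [DC · BA = -271 ∩ DB · CE = 153/4]
   → D = (-1, -1/4)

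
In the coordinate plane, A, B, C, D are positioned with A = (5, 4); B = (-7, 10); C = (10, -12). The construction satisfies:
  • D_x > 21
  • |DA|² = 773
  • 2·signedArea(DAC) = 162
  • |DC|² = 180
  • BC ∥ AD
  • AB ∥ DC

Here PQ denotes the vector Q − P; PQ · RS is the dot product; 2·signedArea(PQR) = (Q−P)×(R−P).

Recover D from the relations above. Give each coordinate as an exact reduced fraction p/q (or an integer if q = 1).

D = (22, -18)

1. D_x = 22  [AB ∥ DC ∩ BC ∥ AD]
2. D_y = -18  [AB ∥ DC ∩ BC ∥ AD]
   → D = (22, -18)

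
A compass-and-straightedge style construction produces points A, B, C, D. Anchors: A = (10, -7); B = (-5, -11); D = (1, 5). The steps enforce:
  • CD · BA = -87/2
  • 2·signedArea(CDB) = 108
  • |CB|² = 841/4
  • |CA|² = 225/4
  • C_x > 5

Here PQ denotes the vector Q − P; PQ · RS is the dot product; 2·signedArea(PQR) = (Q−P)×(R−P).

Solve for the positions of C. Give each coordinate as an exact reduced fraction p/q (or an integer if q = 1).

C = (11/2, -1)

1. C_x = 11/2  [2·signedArea(CDB) = 108 ∩ CD · BA = -87/2]
2. C_y = -1  [2·signedArea(CDB) = 108 ∩ CD · BA = -87/2]
   → C = (11/2, -1)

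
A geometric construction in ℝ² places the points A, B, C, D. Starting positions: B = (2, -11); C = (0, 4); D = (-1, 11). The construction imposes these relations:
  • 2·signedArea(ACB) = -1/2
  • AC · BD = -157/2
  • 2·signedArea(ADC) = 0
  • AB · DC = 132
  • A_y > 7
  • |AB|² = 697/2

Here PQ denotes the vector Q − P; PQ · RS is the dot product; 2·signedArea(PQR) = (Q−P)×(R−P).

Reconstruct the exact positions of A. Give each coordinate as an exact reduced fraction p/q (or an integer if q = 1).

1. A_x = -1/2  [2·signedArea(ADC) = 0 ∩ AC · BD = -157/2]
2. A_y = 15/2  [2·signedArea(ADC) = 0 ∩ AC · BD = -157/2]
   → A = (-1/2, 15/2)

A = (-1/2, 15/2)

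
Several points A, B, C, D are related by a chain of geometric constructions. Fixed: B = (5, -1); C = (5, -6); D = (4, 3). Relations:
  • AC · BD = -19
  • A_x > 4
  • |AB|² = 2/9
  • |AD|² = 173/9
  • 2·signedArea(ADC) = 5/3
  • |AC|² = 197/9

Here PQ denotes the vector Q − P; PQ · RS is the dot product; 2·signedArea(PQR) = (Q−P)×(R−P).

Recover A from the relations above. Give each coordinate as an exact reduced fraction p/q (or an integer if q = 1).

1. A_x = 14/3  [2·signedArea(ADC) = 5/3 ∩ AC · BD = -19]
2. A_y = -4/3  [2·signedArea(ADC) = 5/3 ∩ AC · BD = -19]
   → A = (14/3, -4/3)

A = (14/3, -4/3)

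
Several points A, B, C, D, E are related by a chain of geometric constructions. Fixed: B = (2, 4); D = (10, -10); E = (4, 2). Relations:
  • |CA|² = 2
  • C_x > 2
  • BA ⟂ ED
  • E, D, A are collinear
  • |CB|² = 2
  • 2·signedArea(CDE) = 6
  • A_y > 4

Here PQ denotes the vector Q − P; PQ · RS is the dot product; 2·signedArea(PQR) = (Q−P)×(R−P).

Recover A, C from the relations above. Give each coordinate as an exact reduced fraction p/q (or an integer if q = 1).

A = (14/5, 22/5)
C = (3, 3)

1. A_x = 14/5  [E, D, A are collinear ∩ BA ⟂ ED]
2. A_y = 22/5  [E, D, A are collinear ∩ BA ⟂ ED]
   → A = (14/5, 22/5)
3. C_x = 3  [line -12·x + -6·y + 54 = 0 ∩ |CA|² = 2]
4. C_y = 3  [line -12·x + -6·y + 54 = 0 ∩ |CA|² = 2]
   → C = (3, 3)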